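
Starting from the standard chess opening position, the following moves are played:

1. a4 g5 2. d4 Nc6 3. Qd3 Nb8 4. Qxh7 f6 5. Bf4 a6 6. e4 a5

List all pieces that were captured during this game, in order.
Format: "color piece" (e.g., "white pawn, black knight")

Tracking captures:
  Qxh7: captured black pawn

black pawn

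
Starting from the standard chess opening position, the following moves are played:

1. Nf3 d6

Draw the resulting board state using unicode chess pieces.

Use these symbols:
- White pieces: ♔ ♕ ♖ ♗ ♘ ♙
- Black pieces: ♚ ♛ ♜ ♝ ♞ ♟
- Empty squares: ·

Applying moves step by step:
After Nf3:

♜ ♞ ♝ ♛ ♚ ♝ ♞ ♜
♟ ♟ ♟ ♟ ♟ ♟ ♟ ♟
· · · · · · · ·
· · · · · · · ·
· · · · · · · ·
· · · · · ♘ · ·
♙ ♙ ♙ ♙ ♙ ♙ ♙ ♙
♖ ♘ ♗ ♕ ♔ ♗ · ♖


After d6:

♜ ♞ ♝ ♛ ♚ ♝ ♞ ♜
♟ ♟ ♟ · ♟ ♟ ♟ ♟
· · · ♟ · · · ·
· · · · · · · ·
· · · · · · · ·
· · · · · ♘ · ·
♙ ♙ ♙ ♙ ♙ ♙ ♙ ♙
♖ ♘ ♗ ♕ ♔ ♗ · ♖



  a b c d e f g h
  ─────────────────
8│♜ ♞ ♝ ♛ ♚ ♝ ♞ ♜│8
7│♟ ♟ ♟ · ♟ ♟ ♟ ♟│7
6│· · · ♟ · · · ·│6
5│· · · · · · · ·│5
4│· · · · · · · ·│4
3│· · · · · ♘ · ·│3
2│♙ ♙ ♙ ♙ ♙ ♙ ♙ ♙│2
1│♖ ♘ ♗ ♕ ♔ ♗ · ♖│1
  ─────────────────
  a b c d e f g h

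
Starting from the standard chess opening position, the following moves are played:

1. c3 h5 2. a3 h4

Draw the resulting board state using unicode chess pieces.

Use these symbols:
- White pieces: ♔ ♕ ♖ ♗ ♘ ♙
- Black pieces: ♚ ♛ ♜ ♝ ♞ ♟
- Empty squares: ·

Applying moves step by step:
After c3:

♜ ♞ ♝ ♛ ♚ ♝ ♞ ♜
♟ ♟ ♟ ♟ ♟ ♟ ♟ ♟
· · · · · · · ·
· · · · · · · ·
· · · · · · · ·
· · ♙ · · · · ·
♙ ♙ · ♙ ♙ ♙ ♙ ♙
♖ ♘ ♗ ♕ ♔ ♗ ♘ ♖


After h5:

♜ ♞ ♝ ♛ ♚ ♝ ♞ ♜
♟ ♟ ♟ ♟ ♟ ♟ ♟ ·
· · · · · · · ·
· · · · · · · ♟
· · · · · · · ·
· · ♙ · · · · ·
♙ ♙ · ♙ ♙ ♙ ♙ ♙
♖ ♘ ♗ ♕ ♔ ♗ ♘ ♖


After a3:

♜ ♞ ♝ ♛ ♚ ♝ ♞ ♜
♟ ♟ ♟ ♟ ♟ ♟ ♟ ·
· · · · · · · ·
· · · · · · · ♟
· · · · · · · ·
♙ · ♙ · · · · ·
· ♙ · ♙ ♙ ♙ ♙ ♙
♖ ♘ ♗ ♕ ♔ ♗ ♘ ♖


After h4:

♜ ♞ ♝ ♛ ♚ ♝ ♞ ♜
♟ ♟ ♟ ♟ ♟ ♟ ♟ ·
· · · · · · · ·
· · · · · · · ·
· · · · · · · ♟
♙ · ♙ · · · · ·
· ♙ · ♙ ♙ ♙ ♙ ♙
♖ ♘ ♗ ♕ ♔ ♗ ♘ ♖



  a b c d e f g h
  ─────────────────
8│♜ ♞ ♝ ♛ ♚ ♝ ♞ ♜│8
7│♟ ♟ ♟ ♟ ♟ ♟ ♟ ·│7
6│· · · · · · · ·│6
5│· · · · · · · ·│5
4│· · · · · · · ♟│4
3│♙ · ♙ · · · · ·│3
2│· ♙ · ♙ ♙ ♙ ♙ ♙│2
1│♖ ♘ ♗ ♕ ♔ ♗ ♘ ♖│1
  ─────────────────
  a b c d e f g h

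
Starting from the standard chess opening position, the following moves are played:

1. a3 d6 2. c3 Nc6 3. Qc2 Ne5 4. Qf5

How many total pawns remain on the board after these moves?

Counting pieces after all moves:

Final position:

  a b c d e f g h
  ─────────────────
8│♜ · ♝ ♛ ♚ ♝ ♞ ♜│8
7│♟ ♟ ♟ · ♟ ♟ ♟ ♟│7
6│· · · ♟ · · · ·│6
5│· · · · ♞ ♕ · ·│5
4│· · · · · · · ·│4
3│♙ · ♙ · · · · ·│3
2│· ♙ · ♙ ♙ ♙ ♙ ♙│2
1│♖ ♘ ♗ · ♔ ♗ ♘ ♖│1
  ─────────────────
  a b c d e f g h


16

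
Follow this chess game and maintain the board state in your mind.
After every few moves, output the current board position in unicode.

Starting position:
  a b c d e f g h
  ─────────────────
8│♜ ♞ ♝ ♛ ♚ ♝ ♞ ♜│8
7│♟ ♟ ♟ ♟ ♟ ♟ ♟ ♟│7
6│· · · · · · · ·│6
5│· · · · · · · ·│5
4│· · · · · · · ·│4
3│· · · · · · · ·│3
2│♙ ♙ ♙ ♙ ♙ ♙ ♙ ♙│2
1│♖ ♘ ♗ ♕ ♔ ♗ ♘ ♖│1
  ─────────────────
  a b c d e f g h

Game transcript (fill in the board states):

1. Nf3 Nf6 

  a b c d e f g h
  ─────────────────
8│♜ ♞ ♝ ♛ ♚ ♝ · ♜│8
7│♟ ♟ ♟ ♟ ♟ ♟ ♟ ♟│7
6│· · · · · ♞ · ·│6
5│· · · · · · · ·│5
4│· · · · · · · ·│4
3│· · · · · ♘ · ·│3
2│♙ ♙ ♙ ♙ ♙ ♙ ♙ ♙│2
1│♖ ♘ ♗ ♕ ♔ ♗ · ♖│1
  ─────────────────
  a b c d e f g h

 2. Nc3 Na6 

  a b c d e f g h
  ─────────────────
8│♜ · ♝ ♛ ♚ ♝ · ♜│8
7│♟ ♟ ♟ ♟ ♟ ♟ ♟ ♟│7
6│♞ · · · · ♞ · ·│6
5│· · · · · · · ·│5
4│· · · · · · · ·│4
3│· · ♘ · · ♘ · ·│3
2│♙ ♙ ♙ ♙ ♙ ♙ ♙ ♙│2
1│♖ · ♗ ♕ ♔ ♗ · ♖│1
  ─────────────────
  a b c d e f g h

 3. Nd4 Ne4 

  a b c d e f g h
  ─────────────────
8│♜ · ♝ ♛ ♚ ♝ · ♜│8
7│♟ ♟ ♟ ♟ ♟ ♟ ♟ ♟│7
6│♞ · · · · · · ·│6
5│· · · · · · · ·│5
4│· · · ♘ ♞ · · ·│4
3│· · ♘ · · · · ·│3
2│♙ ♙ ♙ ♙ ♙ ♙ ♙ ♙│2
1│♖ · ♗ ♕ ♔ ♗ · ♖│1
  ─────────────────
  a b c d e f g h

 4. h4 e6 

  a b c d e f g h
  ─────────────────
8│♜ · ♝ ♛ ♚ ♝ · ♜│8
7│♟ ♟ ♟ ♟ · ♟ ♟ ♟│7
6│♞ · · · ♟ · · ·│6
5│· · · · · · · ·│5
4│· · · ♘ ♞ · · ♙│4
3│· · ♘ · · · · ·│3
2│♙ ♙ ♙ ♙ ♙ ♙ ♙ ·│2
1│♖ · ♗ ♕ ♔ ♗ · ♖│1
  ─────────────────
  a b c d e f g h

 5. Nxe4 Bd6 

  a b c d e f g h
  ─────────────────
8│♜ · ♝ ♛ ♚ · · ♜│8
7│♟ ♟ ♟ ♟ · ♟ ♟ ♟│7
6│♞ · · ♝ ♟ · · ·│6
5│· · · · · · · ·│5
4│· · · ♘ ♘ · · ♙│4
3│· · · · · · · ·│3
2│♙ ♙ ♙ ♙ ♙ ♙ ♙ ·│2
1│♖ · ♗ ♕ ♔ ♗ · ♖│1
  ─────────────────
  a b c d e f g h



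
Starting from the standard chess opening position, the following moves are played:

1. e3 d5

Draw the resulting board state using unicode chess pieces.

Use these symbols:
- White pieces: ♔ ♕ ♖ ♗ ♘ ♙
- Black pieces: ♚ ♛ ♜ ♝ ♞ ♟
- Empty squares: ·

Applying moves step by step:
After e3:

♜ ♞ ♝ ♛ ♚ ♝ ♞ ♜
♟ ♟ ♟ ♟ ♟ ♟ ♟ ♟
· · · · · · · ·
· · · · · · · ·
· · · · · · · ·
· · · · ♙ · · ·
♙ ♙ ♙ ♙ · ♙ ♙ ♙
♖ ♘ ♗ ♕ ♔ ♗ ♘ ♖


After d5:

♜ ♞ ♝ ♛ ♚ ♝ ♞ ♜
♟ ♟ ♟ · ♟ ♟ ♟ ♟
· · · · · · · ·
· · · ♟ · · · ·
· · · · · · · ·
· · · · ♙ · · ·
♙ ♙ ♙ ♙ · ♙ ♙ ♙
♖ ♘ ♗ ♕ ♔ ♗ ♘ ♖



  a b c d e f g h
  ─────────────────
8│♜ ♞ ♝ ♛ ♚ ♝ ♞ ♜│8
7│♟ ♟ ♟ · ♟ ♟ ♟ ♟│7
6│· · · · · · · ·│6
5│· · · ♟ · · · ·│5
4│· · · · · · · ·│4
3│· · · · ♙ · · ·│3
2│♙ ♙ ♙ ♙ · ♙ ♙ ♙│2
1│♖ ♘ ♗ ♕ ♔ ♗ ♘ ♖│1
  ─────────────────
  a b c d e f g h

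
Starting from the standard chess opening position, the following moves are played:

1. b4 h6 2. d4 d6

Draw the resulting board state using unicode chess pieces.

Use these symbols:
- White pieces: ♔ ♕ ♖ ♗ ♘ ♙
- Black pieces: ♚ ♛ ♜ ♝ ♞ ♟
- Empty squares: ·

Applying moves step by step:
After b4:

♜ ♞ ♝ ♛ ♚ ♝ ♞ ♜
♟ ♟ ♟ ♟ ♟ ♟ ♟ ♟
· · · · · · · ·
· · · · · · · ·
· ♙ · · · · · ·
· · · · · · · ·
♙ · ♙ ♙ ♙ ♙ ♙ ♙
♖ ♘ ♗ ♕ ♔ ♗ ♘ ♖


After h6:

♜ ♞ ♝ ♛ ♚ ♝ ♞ ♜
♟ ♟ ♟ ♟ ♟ ♟ ♟ ·
· · · · · · · ♟
· · · · · · · ·
· ♙ · · · · · ·
· · · · · · · ·
♙ · ♙ ♙ ♙ ♙ ♙ ♙
♖ ♘ ♗ ♕ ♔ ♗ ♘ ♖


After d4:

♜ ♞ ♝ ♛ ♚ ♝ ♞ ♜
♟ ♟ ♟ ♟ ♟ ♟ ♟ ·
· · · · · · · ♟
· · · · · · · ·
· ♙ · ♙ · · · ·
· · · · · · · ·
♙ · ♙ · ♙ ♙ ♙ ♙
♖ ♘ ♗ ♕ ♔ ♗ ♘ ♖


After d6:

♜ ♞ ♝ ♛ ♚ ♝ ♞ ♜
♟ ♟ ♟ · ♟ ♟ ♟ ·
· · · ♟ · · · ♟
· · · · · · · ·
· ♙ · ♙ · · · ·
· · · · · · · ·
♙ · ♙ · ♙ ♙ ♙ ♙
♖ ♘ ♗ ♕ ♔ ♗ ♘ ♖



  a b c d e f g h
  ─────────────────
8│♜ ♞ ♝ ♛ ♚ ♝ ♞ ♜│8
7│♟ ♟ ♟ · ♟ ♟ ♟ ·│7
6│· · · ♟ · · · ♟│6
5│· · · · · · · ·│5
4│· ♙ · ♙ · · · ·│4
3│· · · · · · · ·│3
2│♙ · ♙ · ♙ ♙ ♙ ♙│2
1│♖ ♘ ♗ ♕ ♔ ♗ ♘ ♖│1
  ─────────────────
  a b c d e f g h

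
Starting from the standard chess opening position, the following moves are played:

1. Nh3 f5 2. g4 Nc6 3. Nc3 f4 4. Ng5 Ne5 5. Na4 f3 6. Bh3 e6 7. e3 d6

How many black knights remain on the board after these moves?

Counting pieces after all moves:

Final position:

  a b c d e f g h
  ─────────────────
8│♜ · ♝ ♛ ♚ ♝ ♞ ♜│8
7│♟ ♟ ♟ · · · ♟ ♟│7
6│· · · ♟ ♟ · · ·│6
5│· · · · ♞ · ♘ ·│5
4│♘ · · · · · ♙ ·│4
3│· · · · ♙ ♟ · ♗│3
2│♙ ♙ ♙ ♙ · ♙ · ♙│2
1│♖ · ♗ ♕ ♔ · · ♖│1
  ─────────────────
  a b c d e f g h


2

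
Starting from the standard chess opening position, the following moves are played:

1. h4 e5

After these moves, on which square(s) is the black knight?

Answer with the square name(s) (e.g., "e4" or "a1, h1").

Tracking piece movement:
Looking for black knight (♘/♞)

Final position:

  a b c d e f g h
  ─────────────────
8│♜ ♞ ♝ ♛ ♚ ♝ ♞ ♜│8
7│♟ ♟ ♟ ♟ · ♟ ♟ ♟│7
6│· · · · · · · ·│6
5│· · · · ♟ · · ·│5
4│· · · · · · · ♙│4
3│· · · · · · · ·│3
2│♙ ♙ ♙ ♙ ♙ ♙ ♙ ·│2
1│♖ ♘ ♗ ♕ ♔ ♗ ♘ ♖│1
  ─────────────────
  a b c d e f g h


b8, g8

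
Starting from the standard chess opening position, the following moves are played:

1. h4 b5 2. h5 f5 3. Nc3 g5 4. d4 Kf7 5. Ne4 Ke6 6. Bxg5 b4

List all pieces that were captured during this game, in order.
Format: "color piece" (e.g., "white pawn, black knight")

Tracking captures:
  Bxg5: captured black pawn

black pawn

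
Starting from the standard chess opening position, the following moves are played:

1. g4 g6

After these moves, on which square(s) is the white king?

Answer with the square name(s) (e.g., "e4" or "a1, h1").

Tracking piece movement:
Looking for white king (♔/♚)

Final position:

  a b c d e f g h
  ─────────────────
8│♜ ♞ ♝ ♛ ♚ ♝ ♞ ♜│8
7│♟ ♟ ♟ ♟ ♟ ♟ · ♟│7
6│· · · · · · ♟ ·│6
5│· · · · · · · ·│5
4│· · · · · · ♙ ·│4
3│· · · · · · · ·│3
2│♙ ♙ ♙ ♙ ♙ ♙ · ♙│2
1│♖ ♘ ♗ ♕ ♔ ♗ ♘ ♖│1
  ─────────────────
  a b c d e f g h


e1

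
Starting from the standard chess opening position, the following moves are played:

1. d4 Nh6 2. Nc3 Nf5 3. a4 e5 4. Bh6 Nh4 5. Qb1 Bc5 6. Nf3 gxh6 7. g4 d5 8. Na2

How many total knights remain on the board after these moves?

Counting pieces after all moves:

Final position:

  a b c d e f g h
  ─────────────────
8│♜ ♞ ♝ ♛ ♚ · · ♜│8
7│♟ ♟ ♟ · · ♟ · ♟│7
6│· · · · · · · ♟│6
5│· · ♝ ♟ ♟ · · ·│5
4│♙ · · ♙ · · ♙ ♞│4
3│· · · · · ♘ · ·│3
2│♘ ♙ ♙ · ♙ ♙ · ♙│2
1│♖ ♕ · · ♔ ♗ · ♖│1
  ─────────────────
  a b c d e f g h


4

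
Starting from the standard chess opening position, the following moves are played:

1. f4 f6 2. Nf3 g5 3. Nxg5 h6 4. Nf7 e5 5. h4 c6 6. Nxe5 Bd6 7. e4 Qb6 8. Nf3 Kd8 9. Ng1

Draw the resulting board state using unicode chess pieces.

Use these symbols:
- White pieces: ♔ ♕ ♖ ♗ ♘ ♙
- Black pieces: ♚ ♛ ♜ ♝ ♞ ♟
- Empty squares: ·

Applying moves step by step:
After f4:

♜ ♞ ♝ ♛ ♚ ♝ ♞ ♜
♟ ♟ ♟ ♟ ♟ ♟ ♟ ♟
· · · · · · · ·
· · · · · · · ·
· · · · · ♙ · ·
· · · · · · · ·
♙ ♙ ♙ ♙ ♙ · ♙ ♙
♖ ♘ ♗ ♕ ♔ ♗ ♘ ♖


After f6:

♜ ♞ ♝ ♛ ♚ ♝ ♞ ♜
♟ ♟ ♟ ♟ ♟ · ♟ ♟
· · · · · ♟ · ·
· · · · · · · ·
· · · · · ♙ · ·
· · · · · · · ·
♙ ♙ ♙ ♙ ♙ · ♙ ♙
♖ ♘ ♗ ♕ ♔ ♗ ♘ ♖


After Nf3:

♜ ♞ ♝ ♛ ♚ ♝ ♞ ♜
♟ ♟ ♟ ♟ ♟ · ♟ ♟
· · · · · ♟ · ·
· · · · · · · ·
· · · · · ♙ · ·
· · · · · ♘ · ·
♙ ♙ ♙ ♙ ♙ · ♙ ♙
♖ ♘ ♗ ♕ ♔ ♗ · ♖


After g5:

♜ ♞ ♝ ♛ ♚ ♝ ♞ ♜
♟ ♟ ♟ ♟ ♟ · · ♟
· · · · · ♟ · ·
· · · · · · ♟ ·
· · · · · ♙ · ·
· · · · · ♘ · ·
♙ ♙ ♙ ♙ ♙ · ♙ ♙
♖ ♘ ♗ ♕ ♔ ♗ · ♖


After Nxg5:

♜ ♞ ♝ ♛ ♚ ♝ ♞ ♜
♟ ♟ ♟ ♟ ♟ · · ♟
· · · · · ♟ · ·
· · · · · · ♘ ·
· · · · · ♙ · ·
· · · · · · · ·
♙ ♙ ♙ ♙ ♙ · ♙ ♙
♖ ♘ ♗ ♕ ♔ ♗ · ♖


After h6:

♜ ♞ ♝ ♛ ♚ ♝ ♞ ♜
♟ ♟ ♟ ♟ ♟ · · ·
· · · · · ♟ · ♟
· · · · · · ♘ ·
· · · · · ♙ · ·
· · · · · · · ·
♙ ♙ ♙ ♙ ♙ · ♙ ♙
♖ ♘ ♗ ♕ ♔ ♗ · ♖


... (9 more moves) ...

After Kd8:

♜ ♞ ♝ ♚ · · ♞ ♜
♟ ♟ · ♟ · · · ·
· ♛ ♟ ♝ · ♟ · ♟
· · · · · · · ·
· · · · ♙ ♙ · ♙
· · · · · ♘ · ·
♙ ♙ ♙ ♙ · · ♙ ·
♖ ♘ ♗ ♕ ♔ ♗ · ♖


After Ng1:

♜ ♞ ♝ ♚ · · ♞ ♜
♟ ♟ · ♟ · · · ·
· ♛ ♟ ♝ · ♟ · ♟
· · · · · · · ·
· · · · ♙ ♙ · ♙
· · · · · · · ·
♙ ♙ ♙ ♙ · · ♙ ·
♖ ♘ ♗ ♕ ♔ ♗ ♘ ♖



  a b c d e f g h
  ─────────────────
8│♜ ♞ ♝ ♚ · · ♞ ♜│8
7│♟ ♟ · ♟ · · · ·│7
6│· ♛ ♟ ♝ · ♟ · ♟│6
5│· · · · · · · ·│5
4│· · · · ♙ ♙ · ♙│4
3│· · · · · · · ·│3
2│♙ ♙ ♙ ♙ · · ♙ ·│2
1│♖ ♘ ♗ ♕ ♔ ♗ ♘ ♖│1
  ─────────────────
  a b c d e f g h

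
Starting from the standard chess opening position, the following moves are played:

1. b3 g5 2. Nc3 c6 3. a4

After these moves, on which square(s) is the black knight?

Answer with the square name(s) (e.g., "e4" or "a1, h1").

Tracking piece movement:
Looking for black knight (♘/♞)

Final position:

  a b c d e f g h
  ─────────────────
8│♜ ♞ ♝ ♛ ♚ ♝ ♞ ♜│8
7│♟ ♟ · ♟ ♟ ♟ · ♟│7
6│· · ♟ · · · · ·│6
5│· · · · · · ♟ ·│5
4│♙ · · · · · · ·│4
3│· ♙ ♘ · · · · ·│3
2│· · ♙ ♙ ♙ ♙ ♙ ♙│2
1│♖ · ♗ ♕ ♔ ♗ ♘ ♖│1
  ─────────────────
  a b c d e f g h


b8, g8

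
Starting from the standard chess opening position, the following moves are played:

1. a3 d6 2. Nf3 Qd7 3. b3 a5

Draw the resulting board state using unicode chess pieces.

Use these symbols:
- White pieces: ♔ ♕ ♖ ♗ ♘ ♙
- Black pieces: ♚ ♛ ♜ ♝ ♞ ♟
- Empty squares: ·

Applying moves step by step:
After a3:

♜ ♞ ♝ ♛ ♚ ♝ ♞ ♜
♟ ♟ ♟ ♟ ♟ ♟ ♟ ♟
· · · · · · · ·
· · · · · · · ·
· · · · · · · ·
♙ · · · · · · ·
· ♙ ♙ ♙ ♙ ♙ ♙ ♙
♖ ♘ ♗ ♕ ♔ ♗ ♘ ♖


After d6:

♜ ♞ ♝ ♛ ♚ ♝ ♞ ♜
♟ ♟ ♟ · ♟ ♟ ♟ ♟
· · · ♟ · · · ·
· · · · · · · ·
· · · · · · · ·
♙ · · · · · · ·
· ♙ ♙ ♙ ♙ ♙ ♙ ♙
♖ ♘ ♗ ♕ ♔ ♗ ♘ ♖


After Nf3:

♜ ♞ ♝ ♛ ♚ ♝ ♞ ♜
♟ ♟ ♟ · ♟ ♟ ♟ ♟
· · · ♟ · · · ·
· · · · · · · ·
· · · · · · · ·
♙ · · · · ♘ · ·
· ♙ ♙ ♙ ♙ ♙ ♙ ♙
♖ ♘ ♗ ♕ ♔ ♗ · ♖


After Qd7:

♜ ♞ ♝ · ♚ ♝ ♞ ♜
♟ ♟ ♟ ♛ ♟ ♟ ♟ ♟
· · · ♟ · · · ·
· · · · · · · ·
· · · · · · · ·
♙ · · · · ♘ · ·
· ♙ ♙ ♙ ♙ ♙ ♙ ♙
♖ ♘ ♗ ♕ ♔ ♗ · ♖


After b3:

♜ ♞ ♝ · ♚ ♝ ♞ ♜
♟ ♟ ♟ ♛ ♟ ♟ ♟ ♟
· · · ♟ · · · ·
· · · · · · · ·
· · · · · · · ·
♙ ♙ · · · ♘ · ·
· · ♙ ♙ ♙ ♙ ♙ ♙
♖ ♘ ♗ ♕ ♔ ♗ · ♖


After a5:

♜ ♞ ♝ · ♚ ♝ ♞ ♜
· ♟ ♟ ♛ ♟ ♟ ♟ ♟
· · · ♟ · · · ·
♟ · · · · · · ·
· · · · · · · ·
♙ ♙ · · · ♘ · ·
· · ♙ ♙ ♙ ♙ ♙ ♙
♖ ♘ ♗ ♕ ♔ ♗ · ♖



  a b c d e f g h
  ─────────────────
8│♜ ♞ ♝ · ♚ ♝ ♞ ♜│8
7│· ♟ ♟ ♛ ♟ ♟ ♟ ♟│7
6│· · · ♟ · · · ·│6
5│♟ · · · · · · ·│5
4│· · · · · · · ·│4
3│♙ ♙ · · · ♘ · ·│3
2│· · ♙ ♙ ♙ ♙ ♙ ♙│2
1│♖ ♘ ♗ ♕ ♔ ♗ · ♖│1
  ─────────────────
  a b c d e f g h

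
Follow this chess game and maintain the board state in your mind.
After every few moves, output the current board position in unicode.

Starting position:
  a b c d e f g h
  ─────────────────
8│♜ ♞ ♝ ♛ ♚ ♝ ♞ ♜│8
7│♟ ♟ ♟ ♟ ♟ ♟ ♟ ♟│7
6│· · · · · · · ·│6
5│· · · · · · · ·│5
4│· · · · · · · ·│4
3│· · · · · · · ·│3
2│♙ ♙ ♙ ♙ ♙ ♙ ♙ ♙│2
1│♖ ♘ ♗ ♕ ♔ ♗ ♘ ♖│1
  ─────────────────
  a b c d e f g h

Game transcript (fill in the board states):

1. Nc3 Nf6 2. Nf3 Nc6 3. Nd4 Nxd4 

  a b c d e f g h
  ─────────────────
8│♜ · ♝ ♛ ♚ ♝ · ♜│8
7│♟ ♟ ♟ ♟ ♟ ♟ ♟ ♟│7
6│· · · · · ♞ · ·│6
5│· · · · · · · ·│5
4│· · · ♞ · · · ·│4
3│· · ♘ · · · · ·│3
2│♙ ♙ ♙ ♙ ♙ ♙ ♙ ♙│2
1│♖ · ♗ ♕ ♔ ♗ · ♖│1
  ─────────────────
  a b c d e f g h

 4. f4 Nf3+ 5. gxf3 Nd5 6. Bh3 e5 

  a b c d e f g h
  ─────────────────
8│♜ · ♝ ♛ ♚ ♝ · ♜│8
7│♟ ♟ ♟ ♟ · ♟ ♟ ♟│7
6│· · · · · · · ·│6
5│· · · ♞ ♟ · · ·│5
4│· · · · · ♙ · ·│4
3│· · ♘ · · ♙ · ♗│3
2│♙ ♙ ♙ ♙ ♙ · · ♙│2
1│♖ · ♗ ♕ ♔ · · ♖│1
  ─────────────────
  a b c d e f g h

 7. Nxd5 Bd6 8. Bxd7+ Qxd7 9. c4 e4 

  a b c d e f g h
  ─────────────────
8│♜ · ♝ · ♚ · · ♜│8
7│♟ ♟ ♟ ♛ · ♟ ♟ ♟│7
6│· · · ♝ · · · ·│6
5│· · · ♘ · · · ·│5
4│· · ♙ · ♟ ♙ · ·│4
3│· · · · · ♙ · ·│3
2│♙ ♙ · ♙ ♙ · · ♙│2
1│♖ · ♗ ♕ ♔ · · ♖│1
  ─────────────────
  a b c d e f g h

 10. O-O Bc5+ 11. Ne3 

  a b c d e f g h
  ─────────────────
8│♜ · ♝ · ♚ · · ♜│8
7│♟ ♟ ♟ ♛ · ♟ ♟ ♟│7
6│· · · · · · · ·│6
5│· · ♝ · · · · ·│5
4│· · ♙ · ♟ ♙ · ·│4
3│· · · · ♘ ♙ · ·│3
2│♙ ♙ · ♙ ♙ · · ♙│2
1│♖ · ♗ ♕ · ♖ ♔ ·│1
  ─────────────────
  a b c d e f g h


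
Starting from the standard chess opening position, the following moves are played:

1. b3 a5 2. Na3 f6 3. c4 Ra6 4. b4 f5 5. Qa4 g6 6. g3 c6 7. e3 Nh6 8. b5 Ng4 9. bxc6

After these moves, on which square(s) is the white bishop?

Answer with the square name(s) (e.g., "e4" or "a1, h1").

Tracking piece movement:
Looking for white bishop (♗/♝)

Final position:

  a b c d e f g h
  ─────────────────
8│· ♞ ♝ ♛ ♚ ♝ · ♜│8
7│· ♟ · ♟ ♟ · · ♟│7
6│♜ · ♙ · · · ♟ ·│6
5│♟ · · · · ♟ · ·│5
4│♕ · ♙ · · · ♞ ·│4
3│♘ · · · ♙ · ♙ ·│3
2│♙ · · ♙ · ♙ · ♙│2
1│♖ · ♗ · ♔ ♗ ♘ ♖│1
  ─────────────────
  a b c d e f g h


c1, f1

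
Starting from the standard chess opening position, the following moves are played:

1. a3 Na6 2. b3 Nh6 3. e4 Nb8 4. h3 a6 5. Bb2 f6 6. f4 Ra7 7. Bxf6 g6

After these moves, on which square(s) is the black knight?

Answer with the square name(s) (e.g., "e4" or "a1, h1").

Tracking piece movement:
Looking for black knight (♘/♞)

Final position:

  a b c d e f g h
  ─────────────────
8│· ♞ ♝ ♛ ♚ ♝ · ♜│8
7│♜ ♟ ♟ ♟ ♟ · · ♟│7
6│♟ · · · · ♗ ♟ ♞│6
5│· · · · · · · ·│5
4│· · · · ♙ ♙ · ·│4
3│♙ ♙ · · · · · ♙│3
2│· · ♙ ♙ · · ♙ ·│2
1│♖ ♘ · ♕ ♔ ♗ ♘ ♖│1
  ─────────────────
  a b c d e f g h


b8, h6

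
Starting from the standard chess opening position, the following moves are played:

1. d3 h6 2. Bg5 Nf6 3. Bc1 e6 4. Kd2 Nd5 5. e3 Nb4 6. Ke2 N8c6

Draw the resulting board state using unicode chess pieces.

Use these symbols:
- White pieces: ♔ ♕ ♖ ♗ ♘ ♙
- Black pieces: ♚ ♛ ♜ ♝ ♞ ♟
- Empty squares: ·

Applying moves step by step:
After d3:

♜ ♞ ♝ ♛ ♚ ♝ ♞ ♜
♟ ♟ ♟ ♟ ♟ ♟ ♟ ♟
· · · · · · · ·
· · · · · · · ·
· · · · · · · ·
· · · ♙ · · · ·
♙ ♙ ♙ · ♙ ♙ ♙ ♙
♖ ♘ ♗ ♕ ♔ ♗ ♘ ♖


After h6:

♜ ♞ ♝ ♛ ♚ ♝ ♞ ♜
♟ ♟ ♟ ♟ ♟ ♟ ♟ ·
· · · · · · · ♟
· · · · · · · ·
· · · · · · · ·
· · · ♙ · · · ·
♙ ♙ ♙ · ♙ ♙ ♙ ♙
♖ ♘ ♗ ♕ ♔ ♗ ♘ ♖


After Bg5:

♜ ♞ ♝ ♛ ♚ ♝ ♞ ♜
♟ ♟ ♟ ♟ ♟ ♟ ♟ ·
· · · · · · · ♟
· · · · · · ♗ ·
· · · · · · · ·
· · · ♙ · · · ·
♙ ♙ ♙ · ♙ ♙ ♙ ♙
♖ ♘ · ♕ ♔ ♗ ♘ ♖


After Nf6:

♜ ♞ ♝ ♛ ♚ ♝ · ♜
♟ ♟ ♟ ♟ ♟ ♟ ♟ ·
· · · · · ♞ · ♟
· · · · · · ♗ ·
· · · · · · · ·
· · · ♙ · · · ·
♙ ♙ ♙ · ♙ ♙ ♙ ♙
♖ ♘ · ♕ ♔ ♗ ♘ ♖


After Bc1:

♜ ♞ ♝ ♛ ♚ ♝ · ♜
♟ ♟ ♟ ♟ ♟ ♟ ♟ ·
· · · · · ♞ · ♟
· · · · · · · ·
· · · · · · · ·
· · · ♙ · · · ·
♙ ♙ ♙ · ♙ ♙ ♙ ♙
♖ ♘ ♗ ♕ ♔ ♗ ♘ ♖


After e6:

♜ ♞ ♝ ♛ ♚ ♝ · ♜
♟ ♟ ♟ ♟ · ♟ ♟ ·
· · · · ♟ ♞ · ♟
· · · · · · · ·
· · · · · · · ·
· · · ♙ · · · ·
♙ ♙ ♙ · ♙ ♙ ♙ ♙
♖ ♘ ♗ ♕ ♔ ♗ ♘ ♖


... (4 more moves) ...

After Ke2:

♜ ♞ ♝ ♛ ♚ ♝ · ♜
♟ ♟ ♟ ♟ · ♟ ♟ ·
· · · · ♟ · · ♟
· · · · · · · ·
· ♞ · · · · · ·
· · · ♙ ♙ · · ·
♙ ♙ ♙ · ♔ ♙ ♙ ♙
♖ ♘ ♗ ♕ · ♗ ♘ ♖


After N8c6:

♜ · ♝ ♛ ♚ ♝ · ♜
♟ ♟ ♟ ♟ · ♟ ♟ ·
· · ♞ · ♟ · · ♟
· · · · · · · ·
· ♞ · · · · · ·
· · · ♙ ♙ · · ·
♙ ♙ ♙ · ♔ ♙ ♙ ♙
♖ ♘ ♗ ♕ · ♗ ♘ ♖



  a b c d e f g h
  ─────────────────
8│♜ · ♝ ♛ ♚ ♝ · ♜│8
7│♟ ♟ ♟ ♟ · ♟ ♟ ·│7
6│· · ♞ · ♟ · · ♟│6
5│· · · · · · · ·│5
4│· ♞ · · · · · ·│4
3│· · · ♙ ♙ · · ·│3
2│♙ ♙ ♙ · ♔ ♙ ♙ ♙│2
1│♖ ♘ ♗ ♕ · ♗ ♘ ♖│1
  ─────────────────
  a b c d e f g h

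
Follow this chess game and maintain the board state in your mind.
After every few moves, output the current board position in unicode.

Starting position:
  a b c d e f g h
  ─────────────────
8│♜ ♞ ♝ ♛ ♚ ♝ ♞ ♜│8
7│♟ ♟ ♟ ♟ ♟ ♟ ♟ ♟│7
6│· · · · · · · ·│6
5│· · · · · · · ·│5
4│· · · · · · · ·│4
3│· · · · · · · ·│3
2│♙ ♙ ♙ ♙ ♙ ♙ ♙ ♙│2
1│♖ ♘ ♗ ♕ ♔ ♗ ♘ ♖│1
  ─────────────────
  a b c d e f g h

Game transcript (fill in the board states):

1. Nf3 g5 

  a b c d e f g h
  ─────────────────
8│♜ ♞ ♝ ♛ ♚ ♝ ♞ ♜│8
7│♟ ♟ ♟ ♟ ♟ ♟ · ♟│7
6│· · · · · · · ·│6
5│· · · · · · ♟ ·│5
4│· · · · · · · ·│4
3│· · · · · ♘ · ·│3
2│♙ ♙ ♙ ♙ ♙ ♙ ♙ ♙│2
1│♖ ♘ ♗ ♕ ♔ ♗ · ♖│1
  ─────────────────
  a b c d e f g h

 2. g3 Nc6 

  a b c d e f g h
  ─────────────────
8│♜ · ♝ ♛ ♚ ♝ ♞ ♜│8
7│♟ ♟ ♟ ♟ ♟ ♟ · ♟│7
6│· · ♞ · · · · ·│6
5│· · · · · · ♟ ·│5
4│· · · · · · · ·│4
3│· · · · · ♘ ♙ ·│3
2│♙ ♙ ♙ ♙ ♙ ♙ · ♙│2
1│♖ ♘ ♗ ♕ ♔ ♗ · ♖│1
  ─────────────────
  a b c d e f g h

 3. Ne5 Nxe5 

  a b c d e f g h
  ─────────────────
8│♜ · ♝ ♛ ♚ ♝ ♞ ♜│8
7│♟ ♟ ♟ ♟ ♟ ♟ · ♟│7
6│· · · · · · · ·│6
5│· · · · ♞ · ♟ ·│5
4│· · · · · · · ·│4
3│· · · · · · ♙ ·│3
2│♙ ♙ ♙ ♙ ♙ ♙ · ♙│2
1│♖ ♘ ♗ ♕ ♔ ♗ · ♖│1
  ─────────────────
  a b c d e f g h

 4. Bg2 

  a b c d e f g h
  ─────────────────
8│♜ · ♝ ♛ ♚ ♝ ♞ ♜│8
7│♟ ♟ ♟ ♟ ♟ ♟ · ♟│7
6│· · · · · · · ·│6
5│· · · · ♞ · ♟ ·│5
4│· · · · · · · ·│4
3│· · · · · · ♙ ·│3
2│♙ ♙ ♙ ♙ ♙ ♙ ♗ ♙│2
1│♖ ♘ ♗ ♕ ♔ · · ♖│1
  ─────────────────
  a b c d e f g h


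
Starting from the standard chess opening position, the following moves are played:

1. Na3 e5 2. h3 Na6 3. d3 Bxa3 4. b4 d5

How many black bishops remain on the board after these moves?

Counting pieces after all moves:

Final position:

  a b c d e f g h
  ─────────────────
8│♜ · ♝ ♛ ♚ · ♞ ♜│8
7│♟ ♟ ♟ · · ♟ ♟ ♟│7
6│♞ · · · · · · ·│6
5│· · · ♟ ♟ · · ·│5
4│· ♙ · · · · · ·│4
3│♝ · · ♙ · · · ♙│3
2│♙ · ♙ · ♙ ♙ ♙ ·│2
1│♖ · ♗ ♕ ♔ ♗ ♘ ♖│1
  ─────────────────
  a b c d e f g h


2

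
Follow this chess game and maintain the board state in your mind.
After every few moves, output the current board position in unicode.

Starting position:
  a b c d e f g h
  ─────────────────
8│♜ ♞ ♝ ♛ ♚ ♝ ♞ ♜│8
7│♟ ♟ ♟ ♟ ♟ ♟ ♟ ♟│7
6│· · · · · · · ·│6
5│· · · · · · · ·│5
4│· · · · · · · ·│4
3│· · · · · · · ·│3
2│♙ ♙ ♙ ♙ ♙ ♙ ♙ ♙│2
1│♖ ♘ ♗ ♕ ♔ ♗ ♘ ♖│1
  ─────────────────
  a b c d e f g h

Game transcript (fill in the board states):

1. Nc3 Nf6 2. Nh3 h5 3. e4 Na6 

  a b c d e f g h
  ─────────────────
8│♜ · ♝ ♛ ♚ ♝ · ♜│8
7│♟ ♟ ♟ ♟ ♟ ♟ ♟ ·│7
6│♞ · · · · ♞ · ·│6
5│· · · · · · · ♟│5
4│· · · · ♙ · · ·│4
3│· · ♘ · · · · ♘│3
2│♙ ♙ ♙ ♙ · ♙ ♙ ♙│2
1│♖ · ♗ ♕ ♔ ♗ · ♖│1
  ─────────────────
  a b c d e f g h

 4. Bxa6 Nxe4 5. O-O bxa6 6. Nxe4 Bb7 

  a b c d e f g h
  ─────────────────
8│♜ · · ♛ ♚ ♝ · ♜│8
7│♟ ♝ ♟ ♟ ♟ ♟ ♟ ·│7
6│♟ · · · · · · ·│6
5│· · · · · · · ♟│5
4│· · · · ♘ · · ·│4
3│· · · · · · · ♘│3
2│♙ ♙ ♙ ♙ · ♙ ♙ ♙│2
1│♖ · ♗ ♕ · ♖ ♔ ·│1
  ─────────────────
  a b c d e f g h

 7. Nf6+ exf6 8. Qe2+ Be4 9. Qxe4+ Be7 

  a b c d e f g h
  ─────────────────
8│♜ · · ♛ ♚ · · ♜│8
7│♟ · ♟ ♟ ♝ ♟ ♟ ·│7
6│♟ · · · · ♟ · ·│6
5│· · · · · · · ♟│5
4│· · · · ♕ · · ·│4
3│· · · · · · · ♘│3
2│♙ ♙ ♙ ♙ · ♙ ♙ ♙│2
1│♖ · ♗ · · ♖ ♔ ·│1
  ─────────────────
  a b c d e f g h

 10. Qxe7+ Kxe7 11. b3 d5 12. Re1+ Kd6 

  a b c d e f g h
  ─────────────────
8│♜ · · ♛ · · · ♜│8
7│♟ · ♟ · · ♟ ♟ ·│7
6│♟ · · ♚ · ♟ · ·│6
5│· · · ♟ · · · ♟│5
4│· · · · · · · ·│4
3│· ♙ · · · · · ♘│3
2│♙ · ♙ ♙ · ♙ ♙ ♙│2
1│♖ · ♗ · ♖ · ♔ ·│1
  ─────────────────
  a b c d e f g h

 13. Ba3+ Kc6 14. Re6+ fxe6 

  a b c d e f g h
  ─────────────────
8│♜ · · ♛ · · · ♜│8
7│♟ · ♟ · · · ♟ ·│7
6│♟ · ♚ · ♟ ♟ · ·│6
5│· · · ♟ · · · ♟│5
4│· · · · · · · ·│4
3│♗ ♙ · · · · · ♘│3
2│♙ · ♙ ♙ · ♙ ♙ ♙│2
1│♖ · · · · · ♔ ·│1
  ─────────────────
  a b c d e f g h


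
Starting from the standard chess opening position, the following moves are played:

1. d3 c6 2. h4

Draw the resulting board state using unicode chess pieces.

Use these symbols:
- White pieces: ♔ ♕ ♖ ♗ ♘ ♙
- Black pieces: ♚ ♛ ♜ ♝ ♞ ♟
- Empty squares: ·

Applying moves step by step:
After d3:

♜ ♞ ♝ ♛ ♚ ♝ ♞ ♜
♟ ♟ ♟ ♟ ♟ ♟ ♟ ♟
· · · · · · · ·
· · · · · · · ·
· · · · · · · ·
· · · ♙ · · · ·
♙ ♙ ♙ · ♙ ♙ ♙ ♙
♖ ♘ ♗ ♕ ♔ ♗ ♘ ♖


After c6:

♜ ♞ ♝ ♛ ♚ ♝ ♞ ♜
♟ ♟ · ♟ ♟ ♟ ♟ ♟
· · ♟ · · · · ·
· · · · · · · ·
· · · · · · · ·
· · · ♙ · · · ·
♙ ♙ ♙ · ♙ ♙ ♙ ♙
♖ ♘ ♗ ♕ ♔ ♗ ♘ ♖


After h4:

♜ ♞ ♝ ♛ ♚ ♝ ♞ ♜
♟ ♟ · ♟ ♟ ♟ ♟ ♟
· · ♟ · · · · ·
· · · · · · · ·
· · · · · · · ♙
· · · ♙ · · · ·
♙ ♙ ♙ · ♙ ♙ ♙ ·
♖ ♘ ♗ ♕ ♔ ♗ ♘ ♖



  a b c d e f g h
  ─────────────────
8│♜ ♞ ♝ ♛ ♚ ♝ ♞ ♜│8
7│♟ ♟ · ♟ ♟ ♟ ♟ ♟│7
6│· · ♟ · · · · ·│6
5│· · · · · · · ·│5
4│· · · · · · · ♙│4
3│· · · ♙ · · · ·│3
2│♙ ♙ ♙ · ♙ ♙ ♙ ·│2
1│♖ ♘ ♗ ♕ ♔ ♗ ♘ ♖│1
  ─────────────────
  a b c d e f g h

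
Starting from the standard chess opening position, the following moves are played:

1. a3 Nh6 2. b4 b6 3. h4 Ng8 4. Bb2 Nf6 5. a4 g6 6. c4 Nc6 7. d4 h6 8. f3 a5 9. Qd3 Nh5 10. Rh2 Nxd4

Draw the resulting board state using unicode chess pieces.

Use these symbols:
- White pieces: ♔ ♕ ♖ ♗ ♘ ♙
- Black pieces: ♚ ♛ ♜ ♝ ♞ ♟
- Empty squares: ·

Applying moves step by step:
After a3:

♜ ♞ ♝ ♛ ♚ ♝ ♞ ♜
♟ ♟ ♟ ♟ ♟ ♟ ♟ ♟
· · · · · · · ·
· · · · · · · ·
· · · · · · · ·
♙ · · · · · · ·
· ♙ ♙ ♙ ♙ ♙ ♙ ♙
♖ ♘ ♗ ♕ ♔ ♗ ♘ ♖


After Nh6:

♜ ♞ ♝ ♛ ♚ ♝ · ♜
♟ ♟ ♟ ♟ ♟ ♟ ♟ ♟
· · · · · · · ♞
· · · · · · · ·
· · · · · · · ·
♙ · · · · · · ·
· ♙ ♙ ♙ ♙ ♙ ♙ ♙
♖ ♘ ♗ ♕ ♔ ♗ ♘ ♖


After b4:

♜ ♞ ♝ ♛ ♚ ♝ · ♜
♟ ♟ ♟ ♟ ♟ ♟ ♟ ♟
· · · · · · · ♞
· · · · · · · ·
· ♙ · · · · · ·
♙ · · · · · · ·
· · ♙ ♙ ♙ ♙ ♙ ♙
♖ ♘ ♗ ♕ ♔ ♗ ♘ ♖


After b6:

♜ ♞ ♝ ♛ ♚ ♝ · ♜
♟ · ♟ ♟ ♟ ♟ ♟ ♟
· ♟ · · · · · ♞
· · · · · · · ·
· ♙ · · · · · ·
♙ · · · · · · ·
· · ♙ ♙ ♙ ♙ ♙ ♙
♖ ♘ ♗ ♕ ♔ ♗ ♘ ♖


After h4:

♜ ♞ ♝ ♛ ♚ ♝ · ♜
♟ · ♟ ♟ ♟ ♟ ♟ ♟
· ♟ · · · · · ♞
· · · · · · · ·
· ♙ · · · · · ♙
♙ · · · · · · ·
· · ♙ ♙ ♙ ♙ ♙ ·
♖ ♘ ♗ ♕ ♔ ♗ ♘ ♖


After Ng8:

♜ ♞ ♝ ♛ ♚ ♝ ♞ ♜
♟ · ♟ ♟ ♟ ♟ ♟ ♟
· ♟ · · · · · ·
· · · · · · · ·
· ♙ · · · · · ♙
♙ · · · · · · ·
· · ♙ ♙ ♙ ♙ ♙ ·
♖ ♘ ♗ ♕ ♔ ♗ ♘ ♖


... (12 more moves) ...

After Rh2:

♜ · ♝ ♛ ♚ ♝ · ♜
· · ♟ ♟ ♟ ♟ · ·
· ♟ ♞ · · · ♟ ♟
♟ · · · · · · ♞
♙ ♙ ♙ ♙ · · · ♙
· · · ♕ · ♙ · ·
· ♗ · · ♙ · ♙ ♖
♖ ♘ · · ♔ ♗ ♘ ·


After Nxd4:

♜ · ♝ ♛ ♚ ♝ · ♜
· · ♟ ♟ ♟ ♟ · ·
· ♟ · · · · ♟ ♟
♟ · · · · · · ♞
♙ ♙ ♙ ♞ · · · ♙
· · · ♕ · ♙ · ·
· ♗ · · ♙ · ♙ ♖
♖ ♘ · · ♔ ♗ ♘ ·



  a b c d e f g h
  ─────────────────
8│♜ · ♝ ♛ ♚ ♝ · ♜│8
7│· · ♟ ♟ ♟ ♟ · ·│7
6│· ♟ · · · · ♟ ♟│6
5│♟ · · · · · · ♞│5
4│♙ ♙ ♙ ♞ · · · ♙│4
3│· · · ♕ · ♙ · ·│3
2│· ♗ · · ♙ · ♙ ♖│2
1│♖ ♘ · · ♔ ♗ ♘ ·│1
  ─────────────────
  a b c d e f g h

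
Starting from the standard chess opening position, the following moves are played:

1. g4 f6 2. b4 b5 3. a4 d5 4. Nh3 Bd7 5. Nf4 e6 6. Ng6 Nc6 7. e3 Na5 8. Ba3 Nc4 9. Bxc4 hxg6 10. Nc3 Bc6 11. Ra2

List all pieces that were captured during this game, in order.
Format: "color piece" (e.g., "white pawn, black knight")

Tracking captures:
  Bxc4: captured black knight
  hxg6: captured white knight

black knight, white knight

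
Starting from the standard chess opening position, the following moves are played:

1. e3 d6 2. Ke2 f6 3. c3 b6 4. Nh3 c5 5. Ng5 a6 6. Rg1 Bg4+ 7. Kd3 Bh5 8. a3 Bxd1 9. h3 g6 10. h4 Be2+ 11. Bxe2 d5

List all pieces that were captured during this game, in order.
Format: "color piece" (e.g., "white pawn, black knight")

Tracking captures:
  Bxd1: captured white queen
  Bxe2: captured black bishop

white queen, black bishop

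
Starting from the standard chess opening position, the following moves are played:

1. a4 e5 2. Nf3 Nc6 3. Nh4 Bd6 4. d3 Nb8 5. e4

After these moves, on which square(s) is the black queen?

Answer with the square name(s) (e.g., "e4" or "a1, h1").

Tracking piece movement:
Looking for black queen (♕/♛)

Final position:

  a b c d e f g h
  ─────────────────
8│♜ ♞ ♝ ♛ ♚ · ♞ ♜│8
7│♟ ♟ ♟ ♟ · ♟ ♟ ♟│7
6│· · · ♝ · · · ·│6
5│· · · · ♟ · · ·│5
4│♙ · · · ♙ · · ♘│4
3│· · · ♙ · · · ·│3
2│· ♙ ♙ · · ♙ ♙ ♙│2
1│♖ ♘ ♗ ♕ ♔ ♗ · ♖│1
  ─────────────────
  a b c d e f g h


d8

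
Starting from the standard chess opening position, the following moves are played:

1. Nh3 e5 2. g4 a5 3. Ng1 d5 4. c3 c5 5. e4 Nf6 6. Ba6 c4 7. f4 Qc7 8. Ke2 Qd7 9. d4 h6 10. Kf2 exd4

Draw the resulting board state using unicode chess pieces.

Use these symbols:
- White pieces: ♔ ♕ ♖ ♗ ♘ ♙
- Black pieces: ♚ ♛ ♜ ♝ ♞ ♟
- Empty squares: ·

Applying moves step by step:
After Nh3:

♜ ♞ ♝ ♛ ♚ ♝ ♞ ♜
♟ ♟ ♟ ♟ ♟ ♟ ♟ ♟
· · · · · · · ·
· · · · · · · ·
· · · · · · · ·
· · · · · · · ♘
♙ ♙ ♙ ♙ ♙ ♙ ♙ ♙
♖ ♘ ♗ ♕ ♔ ♗ · ♖


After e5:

♜ ♞ ♝ ♛ ♚ ♝ ♞ ♜
♟ ♟ ♟ ♟ · ♟ ♟ ♟
· · · · · · · ·
· · · · ♟ · · ·
· · · · · · · ·
· · · · · · · ♘
♙ ♙ ♙ ♙ ♙ ♙ ♙ ♙
♖ ♘ ♗ ♕ ♔ ♗ · ♖


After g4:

♜ ♞ ♝ ♛ ♚ ♝ ♞ ♜
♟ ♟ ♟ ♟ · ♟ ♟ ♟
· · · · · · · ·
· · · · ♟ · · ·
· · · · · · ♙ ·
· · · · · · · ♘
♙ ♙ ♙ ♙ ♙ ♙ · ♙
♖ ♘ ♗ ♕ ♔ ♗ · ♖


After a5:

♜ ♞ ♝ ♛ ♚ ♝ ♞ ♜
· ♟ ♟ ♟ · ♟ ♟ ♟
· · · · · · · ·
♟ · · · ♟ · · ·
· · · · · · ♙ ·
· · · · · · · ♘
♙ ♙ ♙ ♙ ♙ ♙ · ♙
♖ ♘ ♗ ♕ ♔ ♗ · ♖


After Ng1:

♜ ♞ ♝ ♛ ♚ ♝ ♞ ♜
· ♟ ♟ ♟ · ♟ ♟ ♟
· · · · · · · ·
♟ · · · ♟ · · ·
· · · · · · ♙ ·
· · · · · · · ·
♙ ♙ ♙ ♙ ♙ ♙ · ♙
♖ ♘ ♗ ♕ ♔ ♗ ♘ ♖


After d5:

♜ ♞ ♝ ♛ ♚ ♝ ♞ ♜
· ♟ ♟ · · ♟ ♟ ♟
· · · · · · · ·
♟ · · ♟ ♟ · · ·
· · · · · · ♙ ·
· · · · · · · ·
♙ ♙ ♙ ♙ ♙ ♙ · ♙
♖ ♘ ♗ ♕ ♔ ♗ ♘ ♖


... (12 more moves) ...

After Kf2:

♜ ♞ ♝ · ♚ ♝ · ♜
· ♟ · ♛ · ♟ ♟ ·
♗ · · · · ♞ · ♟
♟ · · ♟ ♟ · · ·
· · ♟ ♙ ♙ ♙ ♙ ·
· · ♙ · · · · ·
♙ ♙ · · · ♔ · ♙
♖ ♘ ♗ ♕ · · ♘ ♖


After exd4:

♜ ♞ ♝ · ♚ ♝ · ♜
· ♟ · ♛ · ♟ ♟ ·
♗ · · · · ♞ · ♟
♟ · · ♟ · · · ·
· · ♟ ♟ ♙ ♙ ♙ ·
· · ♙ · · · · ·
♙ ♙ · · · ♔ · ♙
♖ ♘ ♗ ♕ · · ♘ ♖



  a b c d e f g h
  ─────────────────
8│♜ ♞ ♝ · ♚ ♝ · ♜│8
7│· ♟ · ♛ · ♟ ♟ ·│7
6│♗ · · · · ♞ · ♟│6
5│♟ · · ♟ · · · ·│5
4│· · ♟ ♟ ♙ ♙ ♙ ·│4
3│· · ♙ · · · · ·│3
2│♙ ♙ · · · ♔ · ♙│2
1│♖ ♘ ♗ ♕ · · ♘ ♖│1
  ─────────────────
  a b c d e f g h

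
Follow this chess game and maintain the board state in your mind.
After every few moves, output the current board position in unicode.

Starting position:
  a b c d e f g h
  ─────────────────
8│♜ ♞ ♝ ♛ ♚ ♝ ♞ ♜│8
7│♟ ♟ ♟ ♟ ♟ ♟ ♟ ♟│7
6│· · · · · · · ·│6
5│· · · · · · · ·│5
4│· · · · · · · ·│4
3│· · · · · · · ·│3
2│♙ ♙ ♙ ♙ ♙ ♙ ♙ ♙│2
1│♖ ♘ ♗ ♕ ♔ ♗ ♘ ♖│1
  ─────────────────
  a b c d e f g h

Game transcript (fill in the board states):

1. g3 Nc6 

  a b c d e f g h
  ─────────────────
8│♜ · ♝ ♛ ♚ ♝ ♞ ♜│8
7│♟ ♟ ♟ ♟ ♟ ♟ ♟ ♟│7
6│· · ♞ · · · · ·│6
5│· · · · · · · ·│5
4│· · · · · · · ·│4
3│· · · · · · ♙ ·│3
2│♙ ♙ ♙ ♙ ♙ ♙ · ♙│2
1│♖ ♘ ♗ ♕ ♔ ♗ ♘ ♖│1
  ─────────────────
  a b c d e f g h

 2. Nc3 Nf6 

  a b c d e f g h
  ─────────────────
8│♜ · ♝ ♛ ♚ ♝ · ♜│8
7│♟ ♟ ♟ ♟ ♟ ♟ ♟ ♟│7
6│· · ♞ · · ♞ · ·│6
5│· · · · · · · ·│5
4│· · · · · · · ·│4
3│· · ♘ · · · ♙ ·│3
2│♙ ♙ ♙ ♙ ♙ ♙ · ♙│2
1│♖ · ♗ ♕ ♔ ♗ ♘ ♖│1
  ─────────────────
  a b c d e f g h

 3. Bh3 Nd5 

  a b c d e f g h
  ─────────────────
8│♜ · ♝ ♛ ♚ ♝ · ♜│8
7│♟ ♟ ♟ ♟ ♟ ♟ ♟ ♟│7
6│· · ♞ · · · · ·│6
5│· · · ♞ · · · ·│5
4│· · · · · · · ·│4
3│· · ♘ · · · ♙ ♗│3
2│♙ ♙ ♙ ♙ ♙ ♙ · ♙│2
1│♖ · ♗ ♕ ♔ · ♘ ♖│1
  ─────────────────
  a b c d e f g h

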